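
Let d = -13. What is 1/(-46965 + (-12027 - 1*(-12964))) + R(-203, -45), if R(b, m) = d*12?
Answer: -7180369/46028 ≈ -156.00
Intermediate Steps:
R(b, m) = -156 (R(b, m) = -13*12 = -156)
1/(-46965 + (-12027 - 1*(-12964))) + R(-203, -45) = 1/(-46965 + (-12027 - 1*(-12964))) - 156 = 1/(-46965 + (-12027 + 12964)) - 156 = 1/(-46965 + 937) - 156 = 1/(-46028) - 156 = -1/46028 - 156 = -7180369/46028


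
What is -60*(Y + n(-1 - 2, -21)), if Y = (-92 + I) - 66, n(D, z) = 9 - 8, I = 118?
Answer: 2340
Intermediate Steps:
n(D, z) = 1
Y = -40 (Y = (-92 + 118) - 66 = 26 - 66 = -40)
-60*(Y + n(-1 - 2, -21)) = -60*(-40 + 1) = -60*(-39) = 2340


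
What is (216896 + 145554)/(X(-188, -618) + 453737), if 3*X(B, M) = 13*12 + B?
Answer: 1087350/1361179 ≈ 0.79883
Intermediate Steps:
X(B, M) = 52 + B/3 (X(B, M) = (13*12 + B)/3 = (156 + B)/3 = 52 + B/3)
(216896 + 145554)/(X(-188, -618) + 453737) = (216896 + 145554)/((52 + (1/3)*(-188)) + 453737) = 362450/((52 - 188/3) + 453737) = 362450/(-32/3 + 453737) = 362450/(1361179/3) = 362450*(3/1361179) = 1087350/1361179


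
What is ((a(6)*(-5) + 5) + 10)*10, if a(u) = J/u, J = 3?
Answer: 125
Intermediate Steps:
a(u) = 3/u
((a(6)*(-5) + 5) + 10)*10 = (((3/6)*(-5) + 5) + 10)*10 = (((3*(⅙))*(-5) + 5) + 10)*10 = (((½)*(-5) + 5) + 10)*10 = ((-5/2 + 5) + 10)*10 = (5/2 + 10)*10 = (25/2)*10 = 125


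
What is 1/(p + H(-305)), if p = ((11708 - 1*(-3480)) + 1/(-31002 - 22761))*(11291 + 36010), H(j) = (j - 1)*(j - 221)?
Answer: 17921/12877466861257 ≈ 1.3917e-9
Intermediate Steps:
H(j) = (-1 + j)*(-221 + j)
p = 12874582368781/17921 (p = ((11708 + 3480) + 1/(-53763))*47301 = (15188 - 1/53763)*47301 = (816552443/53763)*47301 = 12874582368781/17921 ≈ 7.1841e+8)
1/(p + H(-305)) = 1/(12874582368781/17921 + (221 + (-305)**2 - 222*(-305))) = 1/(12874582368781/17921 + (221 + 93025 + 67710)) = 1/(12874582368781/17921 + 160956) = 1/(12877466861257/17921) = 17921/12877466861257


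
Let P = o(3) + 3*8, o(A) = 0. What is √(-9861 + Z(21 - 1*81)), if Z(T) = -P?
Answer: I*√9885 ≈ 99.423*I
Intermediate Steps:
P = 24 (P = 0 + 3*8 = 0 + 24 = 24)
Z(T) = -24 (Z(T) = -1*24 = -24)
√(-9861 + Z(21 - 1*81)) = √(-9861 - 24) = √(-9885) = I*√9885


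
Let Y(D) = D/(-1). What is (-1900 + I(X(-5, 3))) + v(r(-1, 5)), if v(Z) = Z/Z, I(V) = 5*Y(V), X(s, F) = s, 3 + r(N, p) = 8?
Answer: -1874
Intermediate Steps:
Y(D) = -D (Y(D) = D*(-1) = -D)
r(N, p) = 5 (r(N, p) = -3 + 8 = 5)
I(V) = -5*V (I(V) = 5*(-V) = -5*V)
v(Z) = 1
(-1900 + I(X(-5, 3))) + v(r(-1, 5)) = (-1900 - 5*(-5)) + 1 = (-1900 + 25) + 1 = -1875 + 1 = -1874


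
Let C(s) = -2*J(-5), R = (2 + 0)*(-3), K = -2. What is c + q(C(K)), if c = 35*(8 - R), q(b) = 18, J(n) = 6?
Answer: 508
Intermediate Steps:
R = -6 (R = 2*(-3) = -6)
C(s) = -12 (C(s) = -2*6 = -12)
c = 490 (c = 35*(8 - 1*(-6)) = 35*(8 + 6) = 35*14 = 490)
c + q(C(K)) = 490 + 18 = 508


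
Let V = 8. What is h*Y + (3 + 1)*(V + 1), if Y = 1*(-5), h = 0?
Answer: 36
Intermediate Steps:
Y = -5
h*Y + (3 + 1)*(V + 1) = 0*(-5) + (3 + 1)*(8 + 1) = 0 + 4*9 = 0 + 36 = 36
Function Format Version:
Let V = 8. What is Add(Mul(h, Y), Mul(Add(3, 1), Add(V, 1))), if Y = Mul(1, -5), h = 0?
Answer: 36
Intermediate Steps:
Y = -5
Add(Mul(h, Y), Mul(Add(3, 1), Add(V, 1))) = Add(Mul(0, -5), Mul(Add(3, 1), Add(8, 1))) = Add(0, Mul(4, 9)) = Add(0, 36) = 36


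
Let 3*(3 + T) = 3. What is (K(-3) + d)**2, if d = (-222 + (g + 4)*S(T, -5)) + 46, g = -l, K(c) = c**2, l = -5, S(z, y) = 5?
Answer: 14884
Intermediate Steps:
T = -2 (T = -3 + (1/3)*3 = -3 + 1 = -2)
g = 5 (g = -1*(-5) = 5)
d = -131 (d = (-222 + (5 + 4)*5) + 46 = (-222 + 9*5) + 46 = (-222 + 45) + 46 = -177 + 46 = -131)
(K(-3) + d)**2 = ((-3)**2 - 131)**2 = (9 - 131)**2 = (-122)**2 = 14884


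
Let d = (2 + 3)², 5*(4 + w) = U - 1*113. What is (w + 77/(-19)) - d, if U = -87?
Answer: -1388/19 ≈ -73.053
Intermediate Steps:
w = -44 (w = -4 + (-87 - 1*113)/5 = -4 + (-87 - 113)/5 = -4 + (⅕)*(-200) = -4 - 40 = -44)
d = 25 (d = 5² = 25)
(w + 77/(-19)) - d = (-44 + 77/(-19)) - 1*25 = (-44 + 77*(-1/19)) - 25 = (-44 - 77/19) - 25 = -913/19 - 25 = -1388/19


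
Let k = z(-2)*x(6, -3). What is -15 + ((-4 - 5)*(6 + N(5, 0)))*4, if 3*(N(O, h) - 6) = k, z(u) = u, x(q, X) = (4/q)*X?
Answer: -495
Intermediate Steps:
x(q, X) = 4*X/q
k = 4 (k = -8*(-3)/6 = -2*(-2) = 4)
N(O, h) = 22/3 (N(O, h) = 6 + (⅓)*4 = 6 + 4/3 = 22/3)
-15 + ((-4 - 5)*(6 + N(5, 0)))*4 = -15 + ((-4 - 5)*(6 + 22/3))*4 = -15 - 9*40/3*4 = -15 - 120*4 = -15 - 480 = -495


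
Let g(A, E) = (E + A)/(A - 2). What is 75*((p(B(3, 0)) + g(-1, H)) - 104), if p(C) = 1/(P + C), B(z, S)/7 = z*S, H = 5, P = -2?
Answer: -15875/2 ≈ -7937.5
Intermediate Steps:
B(z, S) = 7*S*z (B(z, S) = 7*(z*S) = 7*(S*z) = 7*S*z)
g(A, E) = (A + E)/(-2 + A)
p(C) = 1/(-2 + C)
75*((p(B(3, 0)) + g(-1, H)) - 104) = 75*((1/(-2 + 7*0*3) + (-1 + 5)/(-2 - 1)) - 104) = 75*((1/(-2 + 0) + 4/(-3)) - 104) = 75*((1/(-2) - ⅓*4) - 104) = 75*((-½ - 4/3) - 104) = 75*(-11/6 - 104) = 75*(-635/6) = -15875/2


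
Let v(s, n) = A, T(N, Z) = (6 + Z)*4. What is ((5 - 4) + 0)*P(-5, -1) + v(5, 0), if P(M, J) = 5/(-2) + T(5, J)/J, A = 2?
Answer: -41/2 ≈ -20.500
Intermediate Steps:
T(N, Z) = 24 + 4*Z
P(M, J) = -5/2 + (24 + 4*J)/J (P(M, J) = 5/(-2) + (24 + 4*J)/J = 5*(-½) + (24 + 4*J)/J = -5/2 + (24 + 4*J)/J)
v(s, n) = 2
((5 - 4) + 0)*P(-5, -1) + v(5, 0) = ((5 - 4) + 0)*(3/2 + 24/(-1)) + 2 = (1 + 0)*(3/2 + 24*(-1)) + 2 = 1*(3/2 - 24) + 2 = 1*(-45/2) + 2 = -45/2 + 2 = -41/2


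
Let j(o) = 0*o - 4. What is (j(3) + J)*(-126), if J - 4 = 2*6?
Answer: -1512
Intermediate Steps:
J = 16 (J = 4 + 2*6 = 4 + 12 = 16)
j(o) = -4 (j(o) = 0 - 4 = -4)
(j(3) + J)*(-126) = (-4 + 16)*(-126) = 12*(-126) = -1512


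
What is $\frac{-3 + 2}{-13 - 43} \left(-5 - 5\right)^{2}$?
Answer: $\frac{25}{14} \approx 1.7857$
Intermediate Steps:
$\frac{-3 + 2}{-13 - 43} \left(-5 - 5\right)^{2} = \frac{1}{-56} \left(-1\right) \left(-10\right)^{2} = \left(- \frac{1}{56}\right) \left(-1\right) 100 = \frac{1}{56} \cdot 100 = \frac{25}{14}$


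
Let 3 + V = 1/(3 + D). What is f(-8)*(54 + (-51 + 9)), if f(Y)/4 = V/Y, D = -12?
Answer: 56/3 ≈ 18.667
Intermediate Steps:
V = -28/9 (V = -3 + 1/(3 - 12) = -3 + 1/(-9) = -3 - ⅑ = -28/9 ≈ -3.1111)
f(Y) = -112/(9*Y) (f(Y) = 4*(-28/(9*Y)) = -112/(9*Y))
f(-8)*(54 + (-51 + 9)) = (-112/9/(-8))*(54 + (-51 + 9)) = (-112/9*(-⅛))*(54 - 42) = (14/9)*12 = 56/3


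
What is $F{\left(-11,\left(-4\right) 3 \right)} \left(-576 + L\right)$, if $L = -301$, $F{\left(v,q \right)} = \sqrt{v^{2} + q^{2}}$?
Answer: $- 877 \sqrt{265} \approx -14277.0$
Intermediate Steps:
$F{\left(v,q \right)} = \sqrt{q^{2} + v^{2}}$
$F{\left(-11,\left(-4\right) 3 \right)} \left(-576 + L\right) = \sqrt{\left(\left(-4\right) 3\right)^{2} + \left(-11\right)^{2}} \left(-576 - 301\right) = \sqrt{\left(-12\right)^{2} + 121} \left(-877\right) = \sqrt{144 + 121} \left(-877\right) = \sqrt{265} \left(-877\right) = - 877 \sqrt{265}$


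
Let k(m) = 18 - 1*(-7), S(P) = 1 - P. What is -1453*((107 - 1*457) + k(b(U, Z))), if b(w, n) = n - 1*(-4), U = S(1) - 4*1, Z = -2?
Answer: 472225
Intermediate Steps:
U = -4 (U = (1 - 1*1) - 4*1 = (1 - 1) - 4 = 0 - 4 = -4)
b(w, n) = 4 + n (b(w, n) = n + 4 = 4 + n)
k(m) = 25 (k(m) = 18 + 7 = 25)
-1453*((107 - 1*457) + k(b(U, Z))) = -1453*((107 - 1*457) + 25) = -1453*((107 - 457) + 25) = -1453*(-350 + 25) = -1453*(-325) = 472225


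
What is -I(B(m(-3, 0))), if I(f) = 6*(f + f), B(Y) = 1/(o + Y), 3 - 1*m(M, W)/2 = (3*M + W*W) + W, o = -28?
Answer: 3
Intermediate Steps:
m(M, W) = 6 - 6*M - 2*W - 2*W² (m(M, W) = 6 - 2*((3*M + W*W) + W) = 6 - 2*((3*M + W²) + W) = 6 - 2*((W² + 3*M) + W) = 6 - 2*(W + W² + 3*M) = 6 + (-6*M - 2*W - 2*W²) = 6 - 6*M - 2*W - 2*W²)
B(Y) = 1/(-28 + Y)
I(f) = 12*f (I(f) = 6*(2*f) = 12*f)
-I(B(m(-3, 0))) = -12/(-28 + (6 - 6*(-3) - 2*0 - 2*0²)) = -12/(-28 + (6 + 18 + 0 - 2*0)) = -12/(-28 + (6 + 18 + 0 + 0)) = -12/(-28 + 24) = -12/(-4) = -12*(-1)/4 = -1*(-3) = 3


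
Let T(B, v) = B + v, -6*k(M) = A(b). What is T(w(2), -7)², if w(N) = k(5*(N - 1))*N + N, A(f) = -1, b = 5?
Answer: 196/9 ≈ 21.778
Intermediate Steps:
k(M) = ⅙ (k(M) = -⅙*(-1) = ⅙)
w(N) = 7*N/6 (w(N) = N/6 + N = 7*N/6)
T(w(2), -7)² = ((7/6)*2 - 7)² = (7/3 - 7)² = (-14/3)² = 196/9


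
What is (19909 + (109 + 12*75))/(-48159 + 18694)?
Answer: -20918/29465 ≈ -0.70993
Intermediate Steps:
(19909 + (109 + 12*75))/(-48159 + 18694) = (19909 + (109 + 900))/(-29465) = (19909 + 1009)*(-1/29465) = 20918*(-1/29465) = -20918/29465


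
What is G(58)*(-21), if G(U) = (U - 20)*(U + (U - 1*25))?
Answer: -72618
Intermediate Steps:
G(U) = (-25 + 2*U)*(-20 + U) (G(U) = (-20 + U)*(U + (U - 25)) = (-20 + U)*(U + (-25 + U)) = (-20 + U)*(-25 + 2*U) = (-25 + 2*U)*(-20 + U))
G(58)*(-21) = (500 - 65*58 + 2*58**2)*(-21) = (500 - 3770 + 2*3364)*(-21) = (500 - 3770 + 6728)*(-21) = 3458*(-21) = -72618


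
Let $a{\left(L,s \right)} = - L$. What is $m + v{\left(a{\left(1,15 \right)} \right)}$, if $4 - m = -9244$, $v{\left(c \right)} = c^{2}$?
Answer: $9249$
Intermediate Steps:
$m = 9248$ ($m = 4 - -9244 = 4 + 9244 = 9248$)
$m + v{\left(a{\left(1,15 \right)} \right)} = 9248 + \left(\left(-1\right) 1\right)^{2} = 9248 + \left(-1\right)^{2} = 9248 + 1 = 9249$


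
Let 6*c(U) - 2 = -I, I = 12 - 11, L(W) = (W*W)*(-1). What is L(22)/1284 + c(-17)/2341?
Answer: -188805/500974 ≈ -0.37688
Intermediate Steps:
L(W) = -W² (L(W) = W²*(-1) = -W²)
I = 1
c(U) = ⅙ (c(U) = ⅓ + (-1*1)/6 = ⅓ + (⅙)*(-1) = ⅓ - ⅙ = ⅙)
L(22)/1284 + c(-17)/2341 = -1*22²/1284 + (⅙)/2341 = -1*484*(1/1284) + (⅙)*(1/2341) = -484*1/1284 + 1/14046 = -121/321 + 1/14046 = -188805/500974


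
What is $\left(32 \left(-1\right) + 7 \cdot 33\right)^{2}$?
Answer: $39601$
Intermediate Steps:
$\left(32 \left(-1\right) + 7 \cdot 33\right)^{2} = \left(-32 + 231\right)^{2} = 199^{2} = 39601$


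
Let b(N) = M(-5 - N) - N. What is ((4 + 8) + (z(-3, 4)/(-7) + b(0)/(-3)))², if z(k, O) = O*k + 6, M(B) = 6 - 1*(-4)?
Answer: 40000/441 ≈ 90.703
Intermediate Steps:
M(B) = 10 (M(B) = 6 + 4 = 10)
z(k, O) = 6 + O*k
b(N) = 10 - N
((4 + 8) + (z(-3, 4)/(-7) + b(0)/(-3)))² = ((4 + 8) + ((6 + 4*(-3))/(-7) + (10 - 1*0)/(-3)))² = (12 + ((6 - 12)*(-⅐) + (10 + 0)*(-⅓)))² = (12 + (-6*(-⅐) + 10*(-⅓)))² = (12 + (6/7 - 10/3))² = (12 - 52/21)² = (200/21)² = 40000/441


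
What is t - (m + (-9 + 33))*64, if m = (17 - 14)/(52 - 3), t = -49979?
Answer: -2524427/49 ≈ -51519.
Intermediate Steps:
m = 3/49 ≈ 0.061224
t - (m + (-9 + 33))*64 = -49979 - (3/49 + (-9 + 33))*64 = -49979 - (3/49 + 24)*64 = -49979 - 1179*64/49 = -49979 - 1*75456/49 = -49979 - 75456/49 = -2524427/49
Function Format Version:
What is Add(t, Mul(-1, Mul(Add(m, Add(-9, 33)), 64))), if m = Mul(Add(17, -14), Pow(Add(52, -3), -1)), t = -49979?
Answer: Rational(-2524427, 49) ≈ -51519.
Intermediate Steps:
m = Rational(3, 49) (m = Mul(3, Pow(49, -1)) = Mul(3, Rational(1, 49)) = Rational(3, 49) ≈ 0.061224)
Add(t, Mul(-1, Mul(Add(m, Add(-9, 33)), 64))) = Add(-49979, Mul(-1, Mul(Add(Rational(3, 49), Add(-9, 33)), 64))) = Add(-49979, Mul(-1, Mul(Add(Rational(3, 49), 24), 64))) = Add(-49979, Mul(-1, Mul(Rational(1179, 49), 64))) = Add(-49979, Mul(-1, Rational(75456, 49))) = Add(-49979, Rational(-75456, 49)) = Rational(-2524427, 49)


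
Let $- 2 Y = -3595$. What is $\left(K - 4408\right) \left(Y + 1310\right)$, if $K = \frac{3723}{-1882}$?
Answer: $- \frac{51581883485}{3764} \approx -1.3704 \cdot 10^{7}$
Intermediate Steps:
$Y = \frac{3595}{2}$ ($Y = \left(- \frac{1}{2}\right) \left(-3595\right) = \frac{3595}{2} \approx 1797.5$)
$K = - \frac{3723}{1882}$ ($K = 3723 \left(- \frac{1}{1882}\right) = - \frac{3723}{1882} \approx -1.9782$)
$\left(K - 4408\right) \left(Y + 1310\right) = \left(- \frac{3723}{1882} - 4408\right) \left(\frac{3595}{2} + 1310\right) = \left(- \frac{8299579}{1882}\right) \frac{6215}{2} = - \frac{51581883485}{3764}$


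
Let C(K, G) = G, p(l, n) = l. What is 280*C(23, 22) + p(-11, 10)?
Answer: 6149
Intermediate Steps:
280*C(23, 22) + p(-11, 10) = 280*22 - 11 = 6160 - 11 = 6149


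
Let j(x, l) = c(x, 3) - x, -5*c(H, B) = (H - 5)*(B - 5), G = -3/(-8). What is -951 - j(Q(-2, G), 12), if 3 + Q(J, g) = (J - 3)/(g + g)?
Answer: -4774/5 ≈ -954.80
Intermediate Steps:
G = 3/8 (G = -3*(-1/8) = 3/8 ≈ 0.37500)
c(H, B) = -(-5 + B)*(-5 + H)/5 (c(H, B) = -(H - 5)*(B - 5)/5 = -(-5 + H)*(-5 + B)/5 = -(-5 + B)*(-5 + H)/5)
Q(J, g) = -3 + (-3 + J)/(2*g) (Q(J, g) = -3 + (J - 3)/(g + g) = -3 + (-3 + J)/((2*g)) = -3 + (-3 + J)*(1/(2*g)) = -3 + (-3 + J)/(2*g))
j(x, l) = -2 - 3*x/5 (j(x, l) = (-5 + 3 + x - 1/5*3*x) - x = (-5 + 3 + x - 3*x/5) - x = (-2 + 2*x/5) - x = -2 - 3*x/5)
-951 - j(Q(-2, G), 12) = -951 - (-2 - 3*(-3 - 2 - 6*3/8)/(10*3/8)) = -951 - (-2 - 3*8*(-3 - 2 - 9/4)/(10*3)) = -951 - (-2 - 3*8*(-29)/(10*3*4)) = -951 - (-2 - 3/5*(-29/3)) = -951 - (-2 + 29/5) = -951 - 1*19/5 = -951 - 19/5 = -4774/5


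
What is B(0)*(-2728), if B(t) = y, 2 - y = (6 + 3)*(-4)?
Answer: -103664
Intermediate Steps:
y = 38 (y = 2 - (6 + 3)*(-4) = 2 - 9*(-4) = 2 - 1*(-36) = 2 + 36 = 38)
B(t) = 38
B(0)*(-2728) = 38*(-2728) = -103664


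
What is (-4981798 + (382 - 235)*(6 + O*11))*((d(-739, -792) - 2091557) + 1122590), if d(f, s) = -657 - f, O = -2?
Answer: 4829068172750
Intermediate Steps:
(-4981798 + (382 - 235)*(6 + O*11))*((d(-739, -792) - 2091557) + 1122590) = (-4981798 + (382 - 235)*(6 - 2*11))*(((-657 - 1*(-739)) - 2091557) + 1122590) = (-4981798 + 147*(6 - 22))*(((-657 + 739) - 2091557) + 1122590) = (-4981798 + 147*(-16))*((82 - 2091557) + 1122590) = (-4981798 - 2352)*(-2091475 + 1122590) = -4984150*(-968885) = 4829068172750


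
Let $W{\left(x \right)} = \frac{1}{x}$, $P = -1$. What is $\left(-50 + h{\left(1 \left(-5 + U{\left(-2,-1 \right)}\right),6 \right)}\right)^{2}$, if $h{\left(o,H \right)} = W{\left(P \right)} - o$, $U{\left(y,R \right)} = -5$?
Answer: $1681$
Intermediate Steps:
$h{\left(o,H \right)} = -1 - o$ ($h{\left(o,H \right)} = \frac{1}{-1} - o = -1 - o$)
$\left(-50 + h{\left(1 \left(-5 + U{\left(-2,-1 \right)}\right),6 \right)}\right)^{2} = \left(-50 - \left(1 + 1 \left(-5 - 5\right)\right)\right)^{2} = \left(-50 - \left(1 + 1 \left(-10\right)\right)\right)^{2} = \left(-50 - -9\right)^{2} = \left(-50 + \left(-1 + 10\right)\right)^{2} = \left(-50 + 9\right)^{2} = \left(-41\right)^{2} = 1681$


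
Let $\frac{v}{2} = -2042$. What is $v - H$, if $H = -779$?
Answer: $-3305$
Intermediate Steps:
$v = -4084$ ($v = 2 \left(-2042\right) = -4084$)
$v - H = -4084 - -779 = -4084 + 779 = -3305$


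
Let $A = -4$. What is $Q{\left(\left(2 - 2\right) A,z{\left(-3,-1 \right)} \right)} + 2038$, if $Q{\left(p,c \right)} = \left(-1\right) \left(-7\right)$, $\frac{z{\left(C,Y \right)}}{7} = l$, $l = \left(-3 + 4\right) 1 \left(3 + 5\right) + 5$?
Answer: $2045$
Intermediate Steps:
$l = 13$ ($l = 1 \cdot 1 \cdot 8 + 5 = 1 \cdot 8 + 5 = 8 + 5 = 13$)
$z{\left(C,Y \right)} = 91$ ($z{\left(C,Y \right)} = 7 \cdot 13 = 91$)
$Q{\left(p,c \right)} = 7$
$Q{\left(\left(2 - 2\right) A,z{\left(-3,-1 \right)} \right)} + 2038 = 7 + 2038 = 2045$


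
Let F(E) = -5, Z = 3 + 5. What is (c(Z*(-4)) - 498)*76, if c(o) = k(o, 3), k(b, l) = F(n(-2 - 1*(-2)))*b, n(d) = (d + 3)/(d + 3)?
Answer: -25688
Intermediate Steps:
n(d) = 1 (n(d) = (3 + d)/(3 + d) = 1)
Z = 8
k(b, l) = -5*b
c(o) = -5*o
(c(Z*(-4)) - 498)*76 = (-40*(-4) - 498)*76 = (-5*(-32) - 498)*76 = (160 - 498)*76 = -338*76 = -25688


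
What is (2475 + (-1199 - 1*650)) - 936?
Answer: -310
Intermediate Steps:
(2475 + (-1199 - 1*650)) - 936 = (2475 + (-1199 - 650)) - 936 = (2475 - 1849) - 936 = 626 - 936 = -310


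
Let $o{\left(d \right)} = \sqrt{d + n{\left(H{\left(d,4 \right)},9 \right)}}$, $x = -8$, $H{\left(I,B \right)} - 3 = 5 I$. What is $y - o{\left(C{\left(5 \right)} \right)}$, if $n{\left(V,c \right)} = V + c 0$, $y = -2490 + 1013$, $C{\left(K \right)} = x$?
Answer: $-1477 - 3 i \sqrt{5} \approx -1477.0 - 6.7082 i$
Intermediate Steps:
$H{\left(I,B \right)} = 3 + 5 I$
$C{\left(K \right)} = -8$
$y = -1477$
$n{\left(V,c \right)} = V$ ($n{\left(V,c \right)} = V + 0 = V$)
$o{\left(d \right)} = \sqrt{3 + 6 d}$ ($o{\left(d \right)} = \sqrt{d + \left(3 + 5 d\right)} = \sqrt{3 + 6 d}$)
$y - o{\left(C{\left(5 \right)} \right)} = -1477 - \sqrt{3 + 6 \left(-8\right)} = -1477 - \sqrt{3 - 48} = -1477 - \sqrt{-45} = -1477 - 3 i \sqrt{5}$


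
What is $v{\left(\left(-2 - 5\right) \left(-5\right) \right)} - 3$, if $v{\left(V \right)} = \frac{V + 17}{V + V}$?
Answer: $- \frac{79}{35} \approx -2.2571$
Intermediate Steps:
$v{\left(V \right)} = \frac{17 + V}{2 V}$
$v{\left(\left(-2 - 5\right) \left(-5\right) \right)} - 3 = \frac{17 + \left(-2 - 5\right) \left(-5\right)}{2 \left(-2 - 5\right) \left(-5\right)} - 3 = \frac{17 - -35}{2 \left(\left(-7\right) \left(-5\right)\right)} - 3 = \frac{17 + 35}{2 \cdot 35} - 3 = \frac{1}{2} \cdot \frac{1}{35} \cdot 52 - 3 = \frac{26}{35} - 3 = - \frac{79}{35}$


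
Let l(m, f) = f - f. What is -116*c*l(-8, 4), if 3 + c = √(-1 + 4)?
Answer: 0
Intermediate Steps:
l(m, f) = 0
c = -3 + √3 (c = -3 + √(-1 + 4) = -3 + √3 ≈ -1.2680)
-116*c*l(-8, 4) = -116*(-3 + √3)*0 = -116*0 = 0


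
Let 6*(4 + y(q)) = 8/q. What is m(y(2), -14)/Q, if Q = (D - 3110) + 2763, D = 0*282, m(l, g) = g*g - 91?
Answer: -105/347 ≈ -0.30259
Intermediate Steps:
y(q) = -4 + 4/(3*q) (y(q) = -4 + (8/q)/6 = -4 + 4/(3*q))
m(l, g) = -91 + g² (m(l, g) = g² - 91 = -91 + g²)
D = 0
Q = -347 (Q = (0 - 3110) + 2763 = -3110 + 2763 = -347)
m(y(2), -14)/Q = (-91 + (-14)²)/(-347) = (-91 + 196)*(-1/347) = 105*(-1/347) = -105/347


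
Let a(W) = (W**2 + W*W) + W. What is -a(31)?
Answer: -1953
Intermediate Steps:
a(W) = W + 2*W**2 (a(W) = (W**2 + W**2) + W = 2*W**2 + W = W + 2*W**2)
-a(31) = -31*(1 + 2*31) = -31*(1 + 62) = -31*63 = -1*1953 = -1953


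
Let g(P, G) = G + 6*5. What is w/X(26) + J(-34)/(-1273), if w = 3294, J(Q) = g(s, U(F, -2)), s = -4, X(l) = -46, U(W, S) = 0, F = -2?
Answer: -2097321/29279 ≈ -71.632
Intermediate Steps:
g(P, G) = 30 + G (g(P, G) = G + 30 = 30 + G)
J(Q) = 30 (J(Q) = 30 + 0 = 30)
w/X(26) + J(-34)/(-1273) = 3294/(-46) + 30/(-1273) = 3294*(-1/46) + 30*(-1/1273) = -1647/23 - 30/1273 = -2097321/29279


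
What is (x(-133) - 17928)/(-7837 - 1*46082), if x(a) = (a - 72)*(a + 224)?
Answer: 36583/53919 ≈ 0.67848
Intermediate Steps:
x(a) = (-72 + a)*(224 + a)
(x(-133) - 17928)/(-7837 - 1*46082) = ((-16128 + (-133)² + 152*(-133)) - 17928)/(-7837 - 1*46082) = ((-16128 + 17689 - 20216) - 17928)/(-7837 - 46082) = (-18655 - 17928)/(-53919) = -36583*(-1/53919) = 36583/53919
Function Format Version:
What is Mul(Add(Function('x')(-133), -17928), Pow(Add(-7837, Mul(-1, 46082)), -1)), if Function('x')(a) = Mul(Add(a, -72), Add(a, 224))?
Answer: Rational(36583, 53919) ≈ 0.67848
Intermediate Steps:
Function('x')(a) = Mul(Add(-72, a), Add(224, a))
Mul(Add(Function('x')(-133), -17928), Pow(Add(-7837, Mul(-1, 46082)), -1)) = Mul(Add(Add(-16128, Pow(-133, 2), Mul(152, -133)), -17928), Pow(Add(-7837, Mul(-1, 46082)), -1)) = Mul(Add(Add(-16128, 17689, -20216), -17928), Pow(Add(-7837, -46082), -1)) = Mul(Add(-18655, -17928), Pow(-53919, -1)) = Mul(-36583, Rational(-1, 53919)) = Rational(36583, 53919)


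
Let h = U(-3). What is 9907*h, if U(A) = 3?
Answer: 29721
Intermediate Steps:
h = 3
9907*h = 9907*3 = 29721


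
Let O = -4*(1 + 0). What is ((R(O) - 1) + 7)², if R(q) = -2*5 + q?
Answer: 64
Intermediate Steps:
O = -4 (O = -4*1 = -4)
R(q) = -10 + q
((R(O) - 1) + 7)² = (((-10 - 4) - 1) + 7)² = ((-14 - 1) + 7)² = (-15 + 7)² = (-8)² = 64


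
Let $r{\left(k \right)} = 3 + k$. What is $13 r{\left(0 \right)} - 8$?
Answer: $31$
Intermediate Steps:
$13 r{\left(0 \right)} - 8 = 13 \left(3 + 0\right) - 8 = 13 \cdot 3 - 8 = 39 - 8 = 31$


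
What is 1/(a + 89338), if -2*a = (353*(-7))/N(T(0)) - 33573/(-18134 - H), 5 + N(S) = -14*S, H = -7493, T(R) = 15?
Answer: 762605/68124020139 ≈ 1.1194e-5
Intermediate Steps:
N(S) = -5 - 14*S
a = -5585351/762605 (a = -((353*(-7))/(-5 - 14*15) - 33573/(-18134 - 1*(-7493)))/2 = -(-2471/(-5 - 210) - 33573/(-18134 + 7493))/2 = -(-2471/(-215) - 33573/(-10641))/2 = -(-2471*(-1/215) - 33573*(-1/10641))/2 = -(2471/215 + 11191/3547)/2 = -1/2*11170702/762605 = -5585351/762605 ≈ -7.3240)
1/(a + 89338) = 1/(-5585351/762605 + 89338) = 1/(68124020139/762605) = 762605/68124020139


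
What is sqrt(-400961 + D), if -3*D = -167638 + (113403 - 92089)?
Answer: I*sqrt(3169677)/3 ≈ 593.45*I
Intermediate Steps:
D = 146324/3 (D = -(-167638 + (113403 - 92089))/3 = -(-167638 + 21314)/3 = -1/3*(-146324) = 146324/3 ≈ 48775.)
sqrt(-400961 + D) = sqrt(-400961 + 146324/3) = sqrt(-1056559/3) = I*sqrt(3169677)/3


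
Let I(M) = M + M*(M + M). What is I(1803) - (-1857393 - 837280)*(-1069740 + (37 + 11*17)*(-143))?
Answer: -2968908757135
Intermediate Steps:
I(M) = M + 2*M² (I(M) = M + M*(2*M) = M + 2*M²)
I(1803) - (-1857393 - 837280)*(-1069740 + (37 + 11*17)*(-143)) = 1803*(1 + 2*1803) - (-1857393 - 837280)*(-1069740 + (37 + 11*17)*(-143)) = 1803*(1 + 3606) - (-2694673)*(-1069740 + (37 + 187)*(-143)) = 1803*3607 - (-2694673)*(-1069740 + 224*(-143)) = 6503421 - (-2694673)*(-1069740 - 32032) = 6503421 - (-2694673)*(-1101772) = 6503421 - 1*2968915260556 = 6503421 - 2968915260556 = -2968908757135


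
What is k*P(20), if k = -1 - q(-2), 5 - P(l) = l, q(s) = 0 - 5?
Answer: -60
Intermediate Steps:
q(s) = -5
P(l) = 5 - l
k = 4 (k = -1 - 1*(-5) = -1 + 5 = 4)
k*P(20) = 4*(5 - 1*20) = 4*(5 - 20) = 4*(-15) = -60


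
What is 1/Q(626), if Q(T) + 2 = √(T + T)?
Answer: 1/624 + √313/624 ≈ 0.029955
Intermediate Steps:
Q(T) = -2 + √2*√T (Q(T) = -2 + √(T + T) = -2 + √(2*T) = -2 + √2*√T)
1/Q(626) = 1/(-2 + √2*√626) = 1/(-2 + 2*√313)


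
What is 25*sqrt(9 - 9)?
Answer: 0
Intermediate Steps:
25*sqrt(9 - 9) = 25*sqrt(0) = 25*0 = 0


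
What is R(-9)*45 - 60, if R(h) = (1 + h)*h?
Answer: 3180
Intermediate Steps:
R(h) = h*(1 + h)
R(-9)*45 - 60 = -9*(1 - 9)*45 - 60 = -9*(-8)*45 - 60 = 72*45 - 60 = 3240 - 60 = 3180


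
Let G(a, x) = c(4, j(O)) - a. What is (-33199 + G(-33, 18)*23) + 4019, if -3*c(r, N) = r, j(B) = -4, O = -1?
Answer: -85355/3 ≈ -28452.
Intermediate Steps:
c(r, N) = -r/3
G(a, x) = -4/3 - a (G(a, x) = -1/3*4 - a = -4/3 - a)
(-33199 + G(-33, 18)*23) + 4019 = (-33199 + (-4/3 - 1*(-33))*23) + 4019 = (-33199 + (-4/3 + 33)*23) + 4019 = (-33199 + (95/3)*23) + 4019 = (-33199 + 2185/3) + 4019 = -97412/3 + 4019 = -85355/3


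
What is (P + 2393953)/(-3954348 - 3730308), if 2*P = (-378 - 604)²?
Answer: -958705/2561552 ≈ -0.37427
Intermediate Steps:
P = 482162 (P = (-378 - 604)²/2 = (½)*(-982)² = (½)*964324 = 482162)
(P + 2393953)/(-3954348 - 3730308) = (482162 + 2393953)/(-3954348 - 3730308) = 2876115/(-7684656) = 2876115*(-1/7684656) = -958705/2561552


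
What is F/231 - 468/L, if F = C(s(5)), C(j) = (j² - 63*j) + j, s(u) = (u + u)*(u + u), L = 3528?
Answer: 52771/3234 ≈ 16.318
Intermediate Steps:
s(u) = 4*u² (s(u) = (2*u)*(2*u) = 4*u²)
C(j) = j² - 62*j
F = 3800 (F = (4*5²)*(-62 + 4*5²) = (4*25)*(-62 + 4*25) = 100*(-62 + 100) = 100*38 = 3800)
F/231 - 468/L = 3800/231 - 468/3528 = 3800*(1/231) - 468*1/3528 = 3800/231 - 13/98 = 52771/3234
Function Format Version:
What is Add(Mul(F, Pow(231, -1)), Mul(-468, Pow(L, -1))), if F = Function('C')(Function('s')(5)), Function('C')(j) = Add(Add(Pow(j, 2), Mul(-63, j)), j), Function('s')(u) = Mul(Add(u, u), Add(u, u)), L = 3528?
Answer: Rational(52771, 3234) ≈ 16.318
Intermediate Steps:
Function('s')(u) = Mul(4, Pow(u, 2)) (Function('s')(u) = Mul(Mul(2, u), Mul(2, u)) = Mul(4, Pow(u, 2)))
Function('C')(j) = Add(Pow(j, 2), Mul(-62, j))
F = 3800 (F = Mul(Mul(4, Pow(5, 2)), Add(-62, Mul(4, Pow(5, 2)))) = Mul(Mul(4, 25), Add(-62, Mul(4, 25))) = Mul(100, Add(-62, 100)) = Mul(100, 38) = 3800)
Add(Mul(F, Pow(231, -1)), Mul(-468, Pow(L, -1))) = Add(Mul(3800, Pow(231, -1)), Mul(-468, Pow(3528, -1))) = Add(Mul(3800, Rational(1, 231)), Mul(-468, Rational(1, 3528))) = Add(Rational(3800, 231), Rational(-13, 98)) = Rational(52771, 3234)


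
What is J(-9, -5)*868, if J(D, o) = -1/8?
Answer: -217/2 ≈ -108.50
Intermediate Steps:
J(D, o) = -1/8 (J(D, o) = -1*1/8 = -1/8)
J(-9, -5)*868 = -1/8*868 = -217/2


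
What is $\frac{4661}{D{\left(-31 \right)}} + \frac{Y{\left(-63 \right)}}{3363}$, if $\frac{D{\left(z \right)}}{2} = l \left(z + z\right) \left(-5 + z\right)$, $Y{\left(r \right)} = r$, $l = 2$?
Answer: $\frac{5037493}{10008288} \approx 0.50333$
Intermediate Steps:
$D{\left(z \right)} = 8 z \left(-5 + z\right)$ ($D{\left(z \right)} = 2 \cdot 2 \left(z + z\right) \left(-5 + z\right) = 2 \cdot 2 \cdot 2 z \left(-5 + z\right) = 2 \cdot 4 z \left(-5 + z\right) = 8 z \left(-5 + z\right)$)
$\frac{4661}{D{\left(-31 \right)}} + \frac{Y{\left(-63 \right)}}{3363} = \frac{4661}{8 \left(-31\right) \left(-5 - 31\right)} - \frac{63}{3363} = \frac{4661}{8 \left(-31\right) \left(-36\right)} - \frac{21}{1121} = \frac{4661}{8928} - \frac{21}{1121} = \frac{5037493}{10008288}$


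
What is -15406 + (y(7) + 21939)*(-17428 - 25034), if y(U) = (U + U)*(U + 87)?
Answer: -987469216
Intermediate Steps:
y(U) = 2*U*(87 + U) (y(U) = (2*U)*(87 + U) = 2*U*(87 + U))
-15406 + (y(7) + 21939)*(-17428 - 25034) = -15406 + (2*7*(87 + 7) + 21939)*(-17428 - 25034) = -15406 + (2*7*94 + 21939)*(-42462) = -15406 + (1316 + 21939)*(-42462) = -15406 + 23255*(-42462) = -15406 - 987453810 = -987469216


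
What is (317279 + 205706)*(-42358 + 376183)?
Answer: 174585467625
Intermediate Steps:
(317279 + 205706)*(-42358 + 376183) = 522985*333825 = 174585467625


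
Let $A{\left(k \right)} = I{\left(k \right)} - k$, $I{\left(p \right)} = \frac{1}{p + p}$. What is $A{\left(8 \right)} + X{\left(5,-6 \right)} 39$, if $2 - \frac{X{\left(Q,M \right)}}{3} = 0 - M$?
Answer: $- \frac{7615}{16} \approx -475.94$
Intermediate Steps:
$I{\left(p \right)} = \frac{1}{2 p}$
$X{\left(Q,M \right)} = 6 + 3 M$ ($X{\left(Q,M \right)} = 6 - 3 \left(0 - M\right) = 6 - 3 \left(- M\right) = 6 + 3 M$)
$A{\left(k \right)} = \frac{1}{2 k} - k$
$A{\left(8 \right)} + X{\left(5,-6 \right)} 39 = \left(\frac{1}{2 \cdot 8} - 8\right) + \left(6 + 3 \left(-6\right)\right) 39 = \left(\frac{1}{2} \cdot \frac{1}{8} - 8\right) + \left(6 - 18\right) 39 = \left(\frac{1}{16} - 8\right) - 468 = - \frac{127}{16} - 468 = - \frac{7615}{16}$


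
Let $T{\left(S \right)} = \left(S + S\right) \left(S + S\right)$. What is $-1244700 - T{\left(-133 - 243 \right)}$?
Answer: $-1810204$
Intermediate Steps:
$T{\left(S \right)} = 4 S^{2}$ ($T{\left(S \right)} = 2 S 2 S = 4 S^{2}$)
$-1244700 - T{\left(-133 - 243 \right)} = -1244700 - 4 \left(-133 - 243\right)^{2} = -1244700 - 4 \left(-376\right)^{2} = -1244700 - 4 \cdot 141376 = -1244700 - 565504 = -1810204$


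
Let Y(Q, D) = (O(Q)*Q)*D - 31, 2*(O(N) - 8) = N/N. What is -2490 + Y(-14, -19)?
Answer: -260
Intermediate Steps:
O(N) = 17/2 (O(N) = 8 + (N/N)/2 = 8 + (1/2)*1 = 8 + 1/2 = 17/2)
Y(Q, D) = -31 + 17*D*Q/2 (Y(Q, D) = (17*Q/2)*D - 31 = 17*D*Q/2 - 31 = -31 + 17*D*Q/2)
-2490 + Y(-14, -19) = -2490 + (-31 + (17/2)*(-19)*(-14)) = -2490 + (-31 + 2261) = -2490 + 2230 = -260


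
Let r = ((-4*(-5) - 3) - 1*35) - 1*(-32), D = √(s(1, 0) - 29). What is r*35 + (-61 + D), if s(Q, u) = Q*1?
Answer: 429 + 2*I*√7 ≈ 429.0 + 5.2915*I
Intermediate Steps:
s(Q, u) = Q
D = 2*I*√7 (D = √(1 - 29) = √(-28) = 2*I*√7 ≈ 5.2915*I)
r = 14 (r = ((20 - 3) - 35) + 32 = (17 - 35) + 32 = -18 + 32 = 14)
r*35 + (-61 + D) = 14*35 + (-61 + 2*I*√7) = 490 + (-61 + 2*I*√7) = 429 + 2*I*√7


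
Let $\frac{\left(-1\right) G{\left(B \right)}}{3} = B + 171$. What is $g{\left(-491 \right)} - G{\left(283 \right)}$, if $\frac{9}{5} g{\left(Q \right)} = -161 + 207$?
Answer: $\frac{12488}{9} \approx 1387.6$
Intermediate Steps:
$G{\left(B \right)} = -513 - 3 B$ ($G{\left(B \right)} = - 3 \left(B + 171\right) = - 3 \left(171 + B\right) = -513 - 3 B$)
$g{\left(Q \right)} = \frac{230}{9}$ ($g{\left(Q \right)} = \frac{5 \left(-161 + 207\right)}{9} = \frac{5}{9} \cdot 46 = \frac{230}{9}$)
$g{\left(-491 \right)} - G{\left(283 \right)} = \frac{230}{9} - \left(-513 - 849\right) = \frac{230}{9} - -1362 = \frac{230}{9} + 1362 = \frac{12488}{9}$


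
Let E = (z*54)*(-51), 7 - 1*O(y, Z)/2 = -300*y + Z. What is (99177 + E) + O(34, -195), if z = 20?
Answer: 64901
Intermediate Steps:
O(y, Z) = 14 - 2*Z + 600*y (O(y, Z) = 14 - 2*(-300*y + Z) = 14 - 2*(Z - 300*y) = 14 + (-2*Z + 600*y) = 14 - 2*Z + 600*y)
E = -55080 (E = (20*54)*(-51) = 1080*(-51) = -55080)
(99177 + E) + O(34, -195) = (99177 - 55080) + (14 - 2*(-195) + 600*34) = 44097 + (14 + 390 + 20400) = 44097 + 20804 = 64901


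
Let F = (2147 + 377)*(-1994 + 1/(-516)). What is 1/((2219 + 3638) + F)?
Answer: -129/648483502 ≈ -1.9893e-7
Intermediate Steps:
F = -649239055/129 (F = 2524*(-1994 - 1/516) = 2524*(-1028905/516) = -649239055/129 ≈ -5.0329e+6)
1/((2219 + 3638) + F) = 1/((2219 + 3638) - 649239055/129) = 1/(5857 - 649239055/129) = 1/(-648483502/129) = -129/648483502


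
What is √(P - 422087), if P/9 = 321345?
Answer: √2470018 ≈ 1571.6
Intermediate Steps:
P = 2892105 (P = 9*321345 = 2892105)
√(P - 422087) = √(2892105 - 422087) = √2470018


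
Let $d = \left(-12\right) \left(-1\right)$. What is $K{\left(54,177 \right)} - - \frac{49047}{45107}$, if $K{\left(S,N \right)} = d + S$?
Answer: $\frac{3026109}{45107} \approx 67.087$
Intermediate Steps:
$d = 12$
$K{\left(S,N \right)} = 12 + S$
$K{\left(54,177 \right)} - - \frac{49047}{45107} = \left(12 + 54\right) - - \frac{49047}{45107} = 66 - \left(-49047\right) \frac{1}{45107} = 66 - - \frac{49047}{45107} = 66 + \frac{49047}{45107} = \frac{3026109}{45107}$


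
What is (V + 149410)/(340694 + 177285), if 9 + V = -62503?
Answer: 12414/73997 ≈ 0.16776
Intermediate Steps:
V = -62512 (V = -9 - 62503 = -62512)
(V + 149410)/(340694 + 177285) = (-62512 + 149410)/(340694 + 177285) = 86898/517979 = 86898*(1/517979) = 12414/73997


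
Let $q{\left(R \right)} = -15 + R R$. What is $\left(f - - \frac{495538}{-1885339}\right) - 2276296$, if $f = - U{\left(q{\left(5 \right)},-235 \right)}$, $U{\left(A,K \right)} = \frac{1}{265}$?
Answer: $- \frac{1137271383654069}{499614835} \approx -2.2763 \cdot 10^{6}$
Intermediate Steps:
$q{\left(R \right)} = -15 + R^{2}$
$U{\left(A,K \right)} = \frac{1}{265}$
$f = - \frac{1}{265}$ ($f = \left(-1\right) \frac{1}{265} = - \frac{1}{265} \approx -0.0037736$)
$\left(f - - \frac{495538}{-1885339}\right) - 2276296 = \left(- \frac{1}{265} - - \frac{495538}{-1885339}\right) - 2276296 = \left(- \frac{1}{265} - \left(-495538\right) \left(- \frac{1}{1885339}\right)\right) - 2276296 = \left(- \frac{1}{265} - \frac{495538}{1885339}\right) - 2276296 = - \frac{133202909}{499614835} - 2276296 = - \frac{1137271383654069}{499614835}$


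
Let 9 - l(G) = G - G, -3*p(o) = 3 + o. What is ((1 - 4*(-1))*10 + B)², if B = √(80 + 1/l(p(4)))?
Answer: (150 + √721)²/9 ≈ 3475.2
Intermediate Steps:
p(o) = -1 - o/3 (p(o) = -(3 + o)/3 = -1 - o/3)
l(G) = 9 (l(G) = 9 - (G - G) = 9 - 1*0 = 9 + 0 = 9)
B = √721/3 (B = √(80 + 1/9) = √(80 + ⅑) = √(721/9) = √721/3 ≈ 8.9505)
((1 - 4*(-1))*10 + B)² = ((1 - 4*(-1))*10 + √721/3)² = ((1 + 4)*10 + √721/3)² = (5*10 + √721/3)² = (50 + √721/3)²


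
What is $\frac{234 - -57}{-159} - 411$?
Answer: $- \frac{21880}{53} \approx -412.83$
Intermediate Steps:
$\frac{234 - -57}{-159} - 411 = - \frac{234 + 57}{159} - 411 = \left(- \frac{1}{159}\right) 291 - 411 = - \frac{97}{53} - 411 = - \frac{21880}{53}$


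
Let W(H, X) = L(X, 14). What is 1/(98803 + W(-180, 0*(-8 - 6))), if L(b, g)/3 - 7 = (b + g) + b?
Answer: 1/98866 ≈ 1.0115e-5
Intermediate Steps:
L(b, g) = 21 + 3*g + 6*b (L(b, g) = 21 + 3*((b + g) + b) = 21 + 3*(g + 2*b) = 21 + (3*g + 6*b) = 21 + 3*g + 6*b)
W(H, X) = 63 + 6*X (W(H, X) = 21 + 3*14 + 6*X = 21 + 42 + 6*X = 63 + 6*X)
1/(98803 + W(-180, 0*(-8 - 6))) = 1/(98803 + (63 + 6*(0*(-8 - 6)))) = 1/(98803 + (63 + 6*(0*(-14)))) = 1/(98803 + (63 + 6*0)) = 1/(98803 + (63 + 0)) = 1/(98803 + 63) = 1/98866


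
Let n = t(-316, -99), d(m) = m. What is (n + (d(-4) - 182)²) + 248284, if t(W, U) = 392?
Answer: 283272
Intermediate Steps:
n = 392
(n + (d(-4) - 182)²) + 248284 = (392 + (-4 - 182)²) + 248284 = (392 + (-186)²) + 248284 = (392 + 34596) + 248284 = 34988 + 248284 = 283272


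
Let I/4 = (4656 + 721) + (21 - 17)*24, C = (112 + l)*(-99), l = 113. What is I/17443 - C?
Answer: 388564717/17443 ≈ 22276.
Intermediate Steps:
C = -22275 (C = (112 + 113)*(-99) = 225*(-99) = -22275)
I = 21892 (I = 4*((4656 + 721) + (21 - 17)*24) = 4*(5377 + 4*24) = 4*(5377 + 96) = 4*5473 = 21892)
I/17443 - C = 21892/17443 - 1*(-22275) = 21892*(1/17443) + 22275 = 21892/17443 + 22275 = 388564717/17443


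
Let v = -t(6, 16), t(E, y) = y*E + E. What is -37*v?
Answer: 3774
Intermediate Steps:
t(E, y) = E + E*y (t(E, y) = E*y + E = E + E*y)
v = -102 (v = -6*(1 + 16) = -6*17 = -1*102 = -102)
-37*v = -37*(-102) = 3774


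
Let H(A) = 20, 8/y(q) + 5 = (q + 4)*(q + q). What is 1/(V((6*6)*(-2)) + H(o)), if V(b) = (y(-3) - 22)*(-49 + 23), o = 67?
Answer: 11/6720 ≈ 0.0016369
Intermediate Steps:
y(q) = 8/(-5 + 2*q*(4 + q)) (y(q) = 8/(-5 + (q + 4)*(q + q)) = 8/(-5 + (4 + q)*(2*q)) = 8/(-5 + 2*q*(4 + q)))
V(b) = 6500/11 (V(b) = (8/(-5 + 2*(-3)² + 8*(-3)) - 22)*(-49 + 23) = (8/(-5 + 2*9 - 24) - 22)*(-26) = (8/(-5 + 18 - 24) - 22)*(-26) = (8/(-11) - 22)*(-26) = (8*(-1/11) - 22)*(-26) = (-8/11 - 22)*(-26) = -250/11*(-26) = 6500/11)
1/(V((6*6)*(-2)) + H(o)) = 1/(6500/11 + 20) = 1/(6720/11) = 11/6720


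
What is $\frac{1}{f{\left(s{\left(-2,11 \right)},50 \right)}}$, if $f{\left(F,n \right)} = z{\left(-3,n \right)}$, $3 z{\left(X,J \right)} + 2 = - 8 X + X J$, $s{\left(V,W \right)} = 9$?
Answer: $- \frac{3}{128} \approx -0.023438$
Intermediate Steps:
$z{\left(X,J \right)} = - \frac{2}{3} - \frac{8 X}{3} + \frac{J X}{3}$ ($z{\left(X,J \right)} = - \frac{2}{3} + \frac{- 8 X + X J}{3} = - \frac{2}{3} + \frac{- 8 X + J X}{3} = - \frac{2}{3} + \left(- \frac{8 X}{3} + \frac{J X}{3}\right) = - \frac{2}{3} - \frac{8 X}{3} + \frac{J X}{3}$)
$f{\left(F,n \right)} = \frac{22}{3} - n$ ($f{\left(F,n \right)} = - \frac{2}{3} - -8 + \frac{1}{3} n \left(-3\right) = - \frac{2}{3} + 8 - n = \frac{22}{3} - n$)
$\frac{1}{f{\left(s{\left(-2,11 \right)},50 \right)}} = \frac{1}{\frac{22}{3} - 50} = \frac{1}{- \frac{128}{3}} = - \frac{3}{128}$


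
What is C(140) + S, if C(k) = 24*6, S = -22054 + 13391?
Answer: -8519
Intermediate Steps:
S = -8663
C(k) = 144
C(140) + S = 144 - 8663 = -8519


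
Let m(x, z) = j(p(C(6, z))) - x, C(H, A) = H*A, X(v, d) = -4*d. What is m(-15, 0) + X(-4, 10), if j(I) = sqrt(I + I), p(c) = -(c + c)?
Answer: -25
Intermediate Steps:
C(H, A) = A*H
p(c) = -2*c
j(I) = sqrt(2)*sqrt(I) (j(I) = sqrt(2*I) = sqrt(2)*sqrt(I))
m(x, z) = -x + 2*sqrt(6)*sqrt(-z) (m(x, z) = sqrt(2)*sqrt(-2*z*6) - x = sqrt(2)*sqrt(-12*z) - x = sqrt(2)*(2*sqrt(3)*sqrt(-z)) - x = 2*sqrt(6)*sqrt(-z) - x = -x + 2*sqrt(6)*sqrt(-z))
m(-15, 0) + X(-4, 10) = (-1*(-15) + 2*sqrt(6)*sqrt(-1*0)) - 4*10 = (15 + 2*sqrt(6)*sqrt(0)) - 40 = (15 + 2*sqrt(6)*0) - 40 = (15 + 0) - 40 = 15 - 40 = -25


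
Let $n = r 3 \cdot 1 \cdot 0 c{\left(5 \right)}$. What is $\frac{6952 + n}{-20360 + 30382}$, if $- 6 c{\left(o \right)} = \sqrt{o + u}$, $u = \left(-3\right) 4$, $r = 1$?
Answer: $\frac{3476}{5011} \approx 0.69367$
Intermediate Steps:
$u = -12$
$c{\left(o \right)} = - \frac{\sqrt{-12 + o}}{6}$ ($c{\left(o \right)} = - \frac{\sqrt{o - 12}}{6} = - \frac{\sqrt{-12 + o}}{6}$)
$n = 0$ ($n = 1 \cdot 3 \cdot 1 \cdot 0 \left(- \frac{\sqrt{-12 + 5}}{6}\right) = 1 \cdot 3 \cdot 0 \left(- \frac{\sqrt{-7}}{6}\right) = 1 \cdot 0 \left(- \frac{i \sqrt{7}}{6}\right) = 0 \left(- \frac{i \sqrt{7}}{6}\right) = 0$)
$\frac{6952 + n}{-20360 + 30382} = \frac{6952 + 0}{-20360 + 30382} = \frac{6952}{10022} = 6952 \cdot \frac{1}{10022} = \frac{3476}{5011}$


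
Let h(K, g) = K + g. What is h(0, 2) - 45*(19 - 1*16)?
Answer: -133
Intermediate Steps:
h(0, 2) - 45*(19 - 1*16) = (0 + 2) - 45*(19 - 1*16) = 2 - 45*(19 - 16) = 2 - 45*3 = 2 - 135 = -133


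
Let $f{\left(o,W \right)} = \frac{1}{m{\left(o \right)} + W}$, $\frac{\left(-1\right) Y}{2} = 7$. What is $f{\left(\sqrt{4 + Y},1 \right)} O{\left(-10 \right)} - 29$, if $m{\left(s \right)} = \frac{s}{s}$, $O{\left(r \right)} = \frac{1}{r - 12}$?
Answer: $- \frac{1277}{44} \approx -29.023$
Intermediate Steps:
$Y = -14$ ($Y = \left(-2\right) 7 = -14$)
$O{\left(r \right)} = \frac{1}{-12 + r}$
$m{\left(s \right)} = 1$
$f{\left(o,W \right)} = \frac{1}{1 + W}$
$f{\left(\sqrt{4 + Y},1 \right)} O{\left(-10 \right)} - 29 = \frac{1}{\left(1 + 1\right) \left(-12 - 10\right)} - 29 = \frac{1}{2 \left(-22\right)} - 29 = \frac{1}{2} \left(- \frac{1}{22}\right) - 29 = - \frac{1}{44} - 29 = - \frac{1277}{44}$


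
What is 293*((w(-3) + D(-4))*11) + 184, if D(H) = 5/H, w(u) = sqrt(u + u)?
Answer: -15379/4 + 3223*I*sqrt(6) ≈ -3844.8 + 7894.7*I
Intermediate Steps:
w(u) = sqrt(2)*sqrt(u) (w(u) = sqrt(2*u) = sqrt(2)*sqrt(u))
293*((w(-3) + D(-4))*11) + 184 = 293*((sqrt(2)*sqrt(-3) + 5/(-4))*11) + 184 = 293*((sqrt(2)*(I*sqrt(3)) + 5*(-1/4))*11) + 184 = 293*((I*sqrt(6) - 5/4)*11) + 184 = 293*((-5/4 + I*sqrt(6))*11) + 184 = 293*(-55/4 + 11*I*sqrt(6)) + 184 = (-16115/4 + 3223*I*sqrt(6)) + 184 = -15379/4 + 3223*I*sqrt(6)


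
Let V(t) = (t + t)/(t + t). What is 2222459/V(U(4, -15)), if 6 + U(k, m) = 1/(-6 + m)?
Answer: 2222459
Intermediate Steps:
U(k, m) = -6 + 1/(-6 + m)
V(t) = 1 (V(t) = (2*t)/((2*t)) = (2*t)*(1/(2*t)) = 1)
2222459/V(U(4, -15)) = 2222459/1 = 2222459*1 = 2222459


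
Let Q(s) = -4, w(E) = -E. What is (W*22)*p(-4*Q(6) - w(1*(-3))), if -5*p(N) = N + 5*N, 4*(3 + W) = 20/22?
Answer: 4758/5 ≈ 951.60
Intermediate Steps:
W = -61/22 (W = -3 + (20/22)/4 = -3 + (20*(1/22))/4 = -3 + (¼)*(10/11) = -3 + 5/22 = -61/22 ≈ -2.7727)
p(N) = -6*N/5 (p(N) = -(N + 5*N)/5 = -6*N/5)
(W*22)*p(-4*Q(6) - w(1*(-3))) = (-61/22*22)*(-6*(-4*(-4) - (-1)*1*(-3))/5) = -(-366)*(16 - (-1)*(-3))/5 = -(-366)*(16 - 1*3)/5 = -(-366)*(16 - 3)/5 = -(-366)*13/5 = -61*(-78/5) = 4758/5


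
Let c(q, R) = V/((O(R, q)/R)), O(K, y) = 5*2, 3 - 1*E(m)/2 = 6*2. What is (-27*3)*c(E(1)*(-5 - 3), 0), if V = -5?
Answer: 0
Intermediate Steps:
E(m) = -18 (E(m) = 6 - 12*2 = 6 - 2*12 = 6 - 24 = -18)
O(K, y) = 10
c(q, R) = -R/2 (c(q, R) = -5*R/10 = -R/2)
(-27*3)*c(E(1)*(-5 - 3), 0) = (-27*3)*(-½*0) = -81*0 = 0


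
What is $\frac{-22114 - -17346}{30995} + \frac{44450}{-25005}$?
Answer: $- \frac{299390318}{155005995} \approx -1.9315$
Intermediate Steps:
$\frac{-22114 - -17346}{30995} + \frac{44450}{-25005} = \left(-22114 + 17346\right) \frac{1}{30995} + 44450 \left(- \frac{1}{25005}\right) = \left(-4768\right) \frac{1}{30995} - \frac{8890}{5001} = - \frac{4768}{30995} - \frac{8890}{5001} = - \frac{299390318}{155005995}$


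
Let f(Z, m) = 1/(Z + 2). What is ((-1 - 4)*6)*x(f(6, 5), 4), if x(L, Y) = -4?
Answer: 120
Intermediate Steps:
f(Z, m) = 1/(2 + Z)
((-1 - 4)*6)*x(f(6, 5), 4) = ((-1 - 4)*6)*(-4) = -5*6*(-4) = -30*(-4) = 120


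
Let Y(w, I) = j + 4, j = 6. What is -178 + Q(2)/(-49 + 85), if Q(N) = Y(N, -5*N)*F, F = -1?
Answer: -3209/18 ≈ -178.28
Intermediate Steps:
Y(w, I) = 10 (Y(w, I) = 6 + 4 = 10)
Q(N) = -10 (Q(N) = 10*(-1) = -10)
-178 + Q(2)/(-49 + 85) = -178 - 10/(-49 + 85) = -178 - 10/36 = -178 - 10*1/36 = -178 - 5/18 = -3209/18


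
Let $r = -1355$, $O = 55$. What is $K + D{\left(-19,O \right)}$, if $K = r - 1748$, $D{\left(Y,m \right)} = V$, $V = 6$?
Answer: $-3097$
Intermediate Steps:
$D{\left(Y,m \right)} = 6$
$K = -3103$ ($K = -1355 - 1748 = -3103$)
$K + D{\left(-19,O \right)} = -3103 + 6 = -3097$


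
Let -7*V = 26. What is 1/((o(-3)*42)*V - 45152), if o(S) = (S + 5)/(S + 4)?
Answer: -1/45464 ≈ -2.1995e-5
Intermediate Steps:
o(S) = (5 + S)/(4 + S)
V = -26/7 (V = -⅐*26 = -26/7 ≈ -3.7143)
1/((o(-3)*42)*V - 45152) = 1/((((5 - 3)/(4 - 3))*42)*(-26/7) - 45152) = 1/(((2/1)*42)*(-26/7) - 45152) = 1/(((1*2)*42)*(-26/7) - 45152) = 1/((2*42)*(-26/7) - 45152) = 1/(84*(-26/7) - 45152) = 1/(-312 - 45152) = 1/(-45464) = -1/45464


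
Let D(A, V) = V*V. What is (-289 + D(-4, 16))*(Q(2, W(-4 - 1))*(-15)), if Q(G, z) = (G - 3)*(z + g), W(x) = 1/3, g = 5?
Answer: -2640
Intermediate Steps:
W(x) = 1/3 (W(x) = 1*(1/3) = 1/3)
D(A, V) = V**2
Q(G, z) = (-3 + G)*(5 + z) (Q(G, z) = (G - 3)*(z + 5) = (-3 + G)*(5 + z))
(-289 + D(-4, 16))*(Q(2, W(-4 - 1))*(-15)) = (-289 + 16**2)*((-15 - 3*1/3 + 5*2 + 2*(1/3))*(-15)) = (-289 + 256)*((-15 - 1 + 10 + 2/3)*(-15)) = -(-176)*(-15) = -33*80 = -2640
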